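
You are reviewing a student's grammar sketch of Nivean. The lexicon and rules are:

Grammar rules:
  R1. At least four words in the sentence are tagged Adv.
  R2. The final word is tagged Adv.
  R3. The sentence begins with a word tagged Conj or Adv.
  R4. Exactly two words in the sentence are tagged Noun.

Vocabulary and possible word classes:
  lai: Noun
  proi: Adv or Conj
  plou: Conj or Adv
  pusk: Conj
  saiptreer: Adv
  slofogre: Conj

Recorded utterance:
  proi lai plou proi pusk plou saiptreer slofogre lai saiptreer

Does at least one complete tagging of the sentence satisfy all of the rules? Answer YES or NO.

YES

Candidates per position — 1:proi {Adv,Conj}; 2:lai {Noun}; 3:plou {Conj,Adv}; 4:proi {Adv,Conj}; 5:pusk {Conj}; 6:plou {Conj,Adv}; 7:saiptreer {Adv}; 8:slofogre {Conj}; 9:lai {Noun}; 10:saiptreer {Adv}.
One satisfying assignment: Conj Noun Adv Adv Conj Adv Adv Conj Noun Adv.
Verifying each rule — rule 1 satisfied; rule 2 satisfied; rule 3 satisfied; rule 4 satisfied.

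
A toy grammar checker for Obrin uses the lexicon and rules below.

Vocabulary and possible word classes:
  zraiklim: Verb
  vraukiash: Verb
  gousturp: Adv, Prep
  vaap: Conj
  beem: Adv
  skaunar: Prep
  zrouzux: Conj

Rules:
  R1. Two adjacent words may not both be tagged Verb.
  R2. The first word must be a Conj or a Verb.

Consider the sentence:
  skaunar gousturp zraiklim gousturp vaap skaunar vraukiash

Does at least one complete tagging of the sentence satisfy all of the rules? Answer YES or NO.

Candidates per position — 1:skaunar {Prep}; 2:gousturp {Adv,Prep}; 3:zraiklim {Verb}; 4:gousturp {Adv,Prep}; 5:vaap {Conj}; 6:skaunar {Prep}; 7:vraukiash {Verb}.
Rule 2 cannot be satisfied by any choice of tags from the lexicon.
So there is no consistent tagging.

NO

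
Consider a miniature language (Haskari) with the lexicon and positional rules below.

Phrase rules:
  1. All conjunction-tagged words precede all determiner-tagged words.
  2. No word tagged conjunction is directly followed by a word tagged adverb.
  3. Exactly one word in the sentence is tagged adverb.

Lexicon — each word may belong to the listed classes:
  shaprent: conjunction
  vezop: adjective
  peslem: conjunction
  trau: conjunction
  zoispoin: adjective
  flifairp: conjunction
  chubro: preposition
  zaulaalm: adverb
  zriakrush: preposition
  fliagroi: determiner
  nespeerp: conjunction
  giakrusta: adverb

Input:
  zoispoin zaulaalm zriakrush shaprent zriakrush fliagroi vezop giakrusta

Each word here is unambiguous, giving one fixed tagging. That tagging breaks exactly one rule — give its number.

3

Fixed tagging: adjective adverb preposition conjunction preposition determiner adjective adverb.
Applying the rules: R1 ok, R2 ok, R3 fails.
Only rule 3 fails.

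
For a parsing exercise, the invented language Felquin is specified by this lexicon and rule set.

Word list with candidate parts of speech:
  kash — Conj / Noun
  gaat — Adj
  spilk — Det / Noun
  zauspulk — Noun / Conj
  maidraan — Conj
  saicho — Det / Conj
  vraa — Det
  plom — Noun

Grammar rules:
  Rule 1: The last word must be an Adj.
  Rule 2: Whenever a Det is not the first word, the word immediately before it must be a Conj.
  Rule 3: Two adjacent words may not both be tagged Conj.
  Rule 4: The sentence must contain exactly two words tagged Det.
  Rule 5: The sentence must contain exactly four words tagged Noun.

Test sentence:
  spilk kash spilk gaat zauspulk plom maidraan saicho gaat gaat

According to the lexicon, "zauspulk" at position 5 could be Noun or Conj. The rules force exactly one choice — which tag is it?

Candidates per position — 1:spilk {Det,Noun}; 2:kash {Conj,Noun}; 3:spilk {Det,Noun}; 4:gaat {Adj}; 5:zauspulk {Noun,Conj}; 6:plom {Noun}; 7:maidraan {Conj}; 8:saicho {Det,Conj}; 9:gaat {Adj}; 10:gaat {Adj}.
Word 8 cannot be Conj — rule 3 would then fail for every completion. It is Det.
Position 5: the remaining choice is settled jointly with positions 1, 2, 3 — only Noun at position 5 is part of a tagging that satisfies every rule.
That leaves exactly one tagging: Det Noun Noun Adj Noun Noun Conj Det Adj Adj.
Checking: rule 1 ✓; rule 2 ✓; rule 3 ✓; rule 4 ✓; rule 5 ✓.

Noun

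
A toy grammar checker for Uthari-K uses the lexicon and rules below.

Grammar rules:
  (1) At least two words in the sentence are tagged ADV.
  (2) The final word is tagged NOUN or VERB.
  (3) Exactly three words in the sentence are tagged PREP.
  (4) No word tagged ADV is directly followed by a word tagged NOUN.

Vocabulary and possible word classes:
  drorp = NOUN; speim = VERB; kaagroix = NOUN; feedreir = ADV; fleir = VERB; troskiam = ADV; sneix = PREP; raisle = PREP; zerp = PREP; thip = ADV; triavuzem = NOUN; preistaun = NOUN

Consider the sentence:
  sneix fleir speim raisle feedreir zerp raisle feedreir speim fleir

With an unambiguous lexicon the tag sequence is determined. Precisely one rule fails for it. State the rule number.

Fixed tagging: PREP VERB VERB PREP ADV PREP PREP ADV VERB VERB.
Checking each rule: R1 pass, R2 pass, R3 fail, R4 pass.
Only rule 3 fails.

3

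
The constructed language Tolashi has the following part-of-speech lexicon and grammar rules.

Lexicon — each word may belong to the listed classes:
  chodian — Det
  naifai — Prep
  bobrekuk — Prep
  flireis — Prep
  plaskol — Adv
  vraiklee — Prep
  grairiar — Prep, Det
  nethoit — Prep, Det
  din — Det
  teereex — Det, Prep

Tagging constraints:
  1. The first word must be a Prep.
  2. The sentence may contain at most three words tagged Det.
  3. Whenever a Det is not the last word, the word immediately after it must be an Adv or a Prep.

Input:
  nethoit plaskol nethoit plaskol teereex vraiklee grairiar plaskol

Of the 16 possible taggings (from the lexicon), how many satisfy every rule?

Candidates per position — 1:nethoit {Prep,Det}; 2:plaskol {Adv}; 3:nethoit {Prep,Det}; 4:plaskol {Adv}; 5:teereex {Det,Prep}; 6:vraiklee {Prep}; 7:grairiar {Prep,Det}; 8:plaskol {Adv}.
There are 16 candidate sequences in total.
Checking each against the rules leaves 8 sequences.
Count = 8.

8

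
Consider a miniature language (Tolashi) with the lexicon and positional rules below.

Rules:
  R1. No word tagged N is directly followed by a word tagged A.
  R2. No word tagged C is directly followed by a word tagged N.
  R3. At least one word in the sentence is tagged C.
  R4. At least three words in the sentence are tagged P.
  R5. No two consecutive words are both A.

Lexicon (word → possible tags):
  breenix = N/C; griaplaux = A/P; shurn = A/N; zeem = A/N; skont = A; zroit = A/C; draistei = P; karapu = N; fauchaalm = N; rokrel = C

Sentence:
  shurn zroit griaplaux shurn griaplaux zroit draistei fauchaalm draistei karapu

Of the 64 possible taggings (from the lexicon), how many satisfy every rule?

12

Candidates per position — 1:shurn {A,N}; 2:zroit {A,C}; 3:griaplaux {A,P}; 4:shurn {A,N}; 5:griaplaux {A,P}; 6:zroit {A,C}; 7:draistei {P}; 8:fauchaalm {N}; 9:draistei {P}; 10:karapu {N}.
There are 64 candidate sequences in total.
Checking each against the rules leaves 12 sequences.
Count = 12.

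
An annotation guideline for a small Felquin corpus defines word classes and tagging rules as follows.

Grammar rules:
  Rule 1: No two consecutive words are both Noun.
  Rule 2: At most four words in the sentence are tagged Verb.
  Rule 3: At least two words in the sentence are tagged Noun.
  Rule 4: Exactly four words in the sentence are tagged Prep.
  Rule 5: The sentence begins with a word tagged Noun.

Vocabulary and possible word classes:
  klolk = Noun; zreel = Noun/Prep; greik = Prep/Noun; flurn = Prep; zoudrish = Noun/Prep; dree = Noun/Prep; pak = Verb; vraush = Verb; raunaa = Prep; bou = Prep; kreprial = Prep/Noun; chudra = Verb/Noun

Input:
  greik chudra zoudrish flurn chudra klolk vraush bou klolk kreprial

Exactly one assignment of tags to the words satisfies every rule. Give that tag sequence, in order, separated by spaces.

Candidates per position — 1:greik {Prep,Noun}; 2:chudra {Verb,Noun}; 3:zoudrish {Noun,Prep}; 4:flurn {Prep}; 5:chudra {Verb,Noun}; 6:klolk {Noun}; 7:vraush {Verb}; 8:bou {Prep}; 9:klolk {Noun}; 10:kreprial {Prep,Noun}.
If word 1 were Prep, no tagging could satisfy rule 5; so word 1 is Noun.
If word 2 were Noun, no tagging could satisfy rule 1; so word 2 is Verb.
If word 3 were Noun, no tagging could satisfy rule 4; so word 3 is Prep.
If word 5 were Noun, no tagging could satisfy rule 1; so word 5 is Verb.
If word 10 were Noun, no tagging could satisfy rule 1; so word 10 is Prep.
The unique satisfying tagging is: Noun Verb Prep Prep Verb Noun Verb Prep Noun Prep.
Check: rule 1 ok; rule 2 ok; rule 3 ok; rule 4 ok; rule 5 ok.

Noun Verb Prep Prep Verb Noun Verb Prep Noun Prep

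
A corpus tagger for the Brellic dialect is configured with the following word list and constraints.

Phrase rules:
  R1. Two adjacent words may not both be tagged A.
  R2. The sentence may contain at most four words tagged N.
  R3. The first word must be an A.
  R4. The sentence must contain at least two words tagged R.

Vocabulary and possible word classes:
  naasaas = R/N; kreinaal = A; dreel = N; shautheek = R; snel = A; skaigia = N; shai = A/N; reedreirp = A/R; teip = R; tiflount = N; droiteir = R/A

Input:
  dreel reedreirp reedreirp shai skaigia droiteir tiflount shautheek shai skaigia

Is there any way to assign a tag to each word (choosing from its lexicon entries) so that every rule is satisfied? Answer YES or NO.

Candidates per position — 1:dreel {N}; 2:reedreirp {A,R}; 3:reedreirp {A,R}; 4:shai {A,N}; 5:skaigia {N}; 6:droiteir {R,A}; 7:tiflount {N}; 8:shautheek {R}; 9:shai {A,N}; 10:skaigia {N}.
Rule 3 cannot be satisfied by any choice of tags from the lexicon.
So there is no consistent tagging.

NO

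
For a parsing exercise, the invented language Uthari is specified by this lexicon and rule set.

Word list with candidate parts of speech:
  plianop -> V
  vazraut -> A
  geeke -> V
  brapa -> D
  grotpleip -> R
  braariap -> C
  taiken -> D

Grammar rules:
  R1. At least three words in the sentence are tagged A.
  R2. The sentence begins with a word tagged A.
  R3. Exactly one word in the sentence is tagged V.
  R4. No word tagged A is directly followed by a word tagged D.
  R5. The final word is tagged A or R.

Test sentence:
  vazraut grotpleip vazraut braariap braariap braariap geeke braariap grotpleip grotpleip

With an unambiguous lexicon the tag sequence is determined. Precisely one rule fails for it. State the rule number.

1

Fixed tagging: A R A C C C V C R R.
Applying the rules: R1 fails, R2 ok, R3 ok, R4 ok, R5 ok.
Only rule 1 fails.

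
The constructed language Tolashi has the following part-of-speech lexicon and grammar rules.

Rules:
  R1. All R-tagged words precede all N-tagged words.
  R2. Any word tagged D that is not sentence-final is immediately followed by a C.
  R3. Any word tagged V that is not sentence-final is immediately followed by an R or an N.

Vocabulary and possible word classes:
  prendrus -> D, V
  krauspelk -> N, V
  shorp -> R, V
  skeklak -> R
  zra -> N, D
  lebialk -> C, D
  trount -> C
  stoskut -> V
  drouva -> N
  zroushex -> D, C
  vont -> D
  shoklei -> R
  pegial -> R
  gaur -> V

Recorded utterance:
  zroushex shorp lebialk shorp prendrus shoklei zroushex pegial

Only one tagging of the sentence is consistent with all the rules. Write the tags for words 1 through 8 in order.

Candidates per position — 1:zroushex {D,C}; 2:shorp {R,V}; 3:lebialk {C,D}; 4:shorp {R,V}; 5:prendrus {D,V}; 6:shoklei {R}; 7:zroushex {D,C}; 8:pegial {R}.
At position 1, choosing D makes rule 2 impossible to satisfy; hence C.
At position 2, choosing V makes rule 3 impossible to satisfy; hence R.
At position 3, choosing D makes rule 2 impossible to satisfy; hence C.
At position 4, choosing V makes rule 3 impossible to satisfy; hence R.
At position 5, choosing D makes rule 2 impossible to satisfy; hence V.
At position 7, choosing D makes rule 2 impossible to satisfy; hence C.
That leaves exactly one tagging: C R C R V R C R.
Verifying each rule — rule 1 satisfied; rule 2 satisfied; rule 3 satisfied.

C R C R V R C R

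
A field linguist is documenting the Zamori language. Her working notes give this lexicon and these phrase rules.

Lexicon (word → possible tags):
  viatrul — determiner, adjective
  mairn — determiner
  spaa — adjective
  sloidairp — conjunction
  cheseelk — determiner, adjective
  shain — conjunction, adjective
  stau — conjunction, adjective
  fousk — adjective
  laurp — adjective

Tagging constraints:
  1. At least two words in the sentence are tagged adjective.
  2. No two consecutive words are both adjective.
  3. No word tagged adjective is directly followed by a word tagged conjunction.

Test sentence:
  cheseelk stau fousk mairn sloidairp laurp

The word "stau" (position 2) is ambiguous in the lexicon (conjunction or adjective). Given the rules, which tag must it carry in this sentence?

conjunction

Candidates per position — 1:cheseelk {determiner,adjective}; 2:stau {conjunction,adjective}; 3:fousk {adjective}; 4:mairn {determiner}; 5:sloidairp {conjunction}; 6:laurp {adjective}.
If word 2 were adjective, no tagging could satisfy rule 2; so word 2 is conjunction.
If word 1 were adjective, no tagging could satisfy rule 3; so word 1 is determiner.
That leaves exactly one tagging: determiner conjunction adjective determiner conjunction adjective.
Verifying each rule — rule 1 ✓; rule 2 ✓; rule 3 ✓.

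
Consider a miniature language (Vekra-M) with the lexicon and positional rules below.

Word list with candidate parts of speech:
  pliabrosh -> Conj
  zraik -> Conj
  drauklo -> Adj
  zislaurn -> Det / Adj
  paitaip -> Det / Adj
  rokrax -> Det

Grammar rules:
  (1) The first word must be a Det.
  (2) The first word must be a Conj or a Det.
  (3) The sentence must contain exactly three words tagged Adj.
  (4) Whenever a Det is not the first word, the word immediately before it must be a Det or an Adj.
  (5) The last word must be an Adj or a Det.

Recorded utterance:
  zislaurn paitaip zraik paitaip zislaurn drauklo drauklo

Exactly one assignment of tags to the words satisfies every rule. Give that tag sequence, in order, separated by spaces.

Det Det Conj Adj Det Adj Adj

Candidates per position — 1:zislaurn {Det,Adj}; 2:paitaip {Det,Adj}; 3:zraik {Conj}; 4:paitaip {Det,Adj}; 5:zislaurn {Det,Adj}; 6:drauklo {Adj}; 7:drauklo {Adj}.
Position 1: tagging it Adj would leave rule 1 unsatisfiable, so it must be Det.
Position 4: tagging it Det would leave rule 4 unsatisfiable, so it must be Adj.
Position 5: tagging it Adj would leave rule 3 unsatisfiable, so it must be Det.
Position 2: tagging it Adj would leave rule 3 unsatisfiable, so it must be Det.
The only consistent sequence is: Det Det Conj Adj Det Adj Adj.
Rule-by-rule: rule 1 holds; rule 2 holds; rule 3 holds; rule 4 holds; rule 5 holds.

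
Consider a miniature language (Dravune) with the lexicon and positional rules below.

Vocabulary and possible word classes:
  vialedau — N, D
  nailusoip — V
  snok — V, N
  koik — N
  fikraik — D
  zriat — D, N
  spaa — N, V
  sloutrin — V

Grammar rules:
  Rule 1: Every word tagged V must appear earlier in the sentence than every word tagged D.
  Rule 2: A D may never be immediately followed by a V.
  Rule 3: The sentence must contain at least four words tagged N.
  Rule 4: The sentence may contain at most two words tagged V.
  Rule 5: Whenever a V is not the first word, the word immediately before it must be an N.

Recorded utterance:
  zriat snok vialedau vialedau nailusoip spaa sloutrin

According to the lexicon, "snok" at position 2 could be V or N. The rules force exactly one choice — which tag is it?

Candidates per position — 1:zriat {D,N}; 2:snok {V,N}; 3:vialedau {N,D}; 4:vialedau {N,D}; 5:nailusoip {V}; 6:spaa {N,V}; 7:sloutrin {V}.
Position 1: tagging it D would leave rule 1 unsatisfiable, so it must be N.
Position 2: tagging it V would leave rule 4 unsatisfiable, so it must be N.
Position 3: tagging it D would leave rule 1 unsatisfiable, so it must be N.
Position 4: tagging it D would leave rule 1 unsatisfiable, so it must be N.
Position 6: tagging it V would leave rule 4 unsatisfiable, so it must be N.
That leaves exactly one tagging: N N N N V N V.
Check: rule 1 ✓; rule 2 ✓; rule 3 ✓; rule 4 ✓; rule 5 ✓.

N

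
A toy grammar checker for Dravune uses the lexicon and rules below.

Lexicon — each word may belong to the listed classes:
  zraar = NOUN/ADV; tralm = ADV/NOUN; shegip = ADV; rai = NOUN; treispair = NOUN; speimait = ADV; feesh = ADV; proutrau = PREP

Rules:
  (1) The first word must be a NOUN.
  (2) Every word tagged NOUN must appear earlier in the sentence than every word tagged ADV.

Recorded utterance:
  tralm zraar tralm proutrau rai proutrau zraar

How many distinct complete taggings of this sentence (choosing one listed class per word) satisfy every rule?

Candidates per position — 1:tralm {ADV,NOUN}; 2:zraar {NOUN,ADV}; 3:tralm {ADV,NOUN}; 4:proutrau {PREP}; 5:rai {NOUN}; 6:proutrau {PREP}; 7:zraar {NOUN,ADV}.
There are 16 candidate sequences in total.
The sequences that satisfy every rule: NOUN NOUN NOUN PREP NOUN PREP NOUN; NOUN NOUN NOUN PREP NOUN PREP ADV.
Count = 2.

2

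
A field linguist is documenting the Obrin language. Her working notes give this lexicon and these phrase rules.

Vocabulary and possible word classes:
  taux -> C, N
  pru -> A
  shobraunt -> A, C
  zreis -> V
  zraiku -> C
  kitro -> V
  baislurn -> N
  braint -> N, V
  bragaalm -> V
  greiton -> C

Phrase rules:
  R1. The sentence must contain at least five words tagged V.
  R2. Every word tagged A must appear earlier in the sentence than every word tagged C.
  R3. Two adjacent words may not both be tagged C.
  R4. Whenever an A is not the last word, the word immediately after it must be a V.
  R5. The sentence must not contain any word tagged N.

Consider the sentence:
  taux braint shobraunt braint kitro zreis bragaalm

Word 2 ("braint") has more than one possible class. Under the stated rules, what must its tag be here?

Candidates per position — 1:taux {C,N}; 2:braint {N,V}; 3:shobraunt {A,C}; 4:braint {N,V}; 5:kitro {V}; 6:zreis {V}; 7:bragaalm {V}.
Word 1 cannot be N — rule 5 would then fail for every completion. It is C.
Word 2 cannot be N — rule 1 would then fail for every completion. It is V.
Word 3 cannot be A — rule 2 would then fail for every completion. It is C.
Word 4 cannot be N — rule 1 would then fail for every completion. It is V.
The only consistent sequence is: C V C V V V V.
Verifying each rule — rule 1 ok; rule 2 ok; rule 3 ok; rule 4 ok; rule 5 ok.

V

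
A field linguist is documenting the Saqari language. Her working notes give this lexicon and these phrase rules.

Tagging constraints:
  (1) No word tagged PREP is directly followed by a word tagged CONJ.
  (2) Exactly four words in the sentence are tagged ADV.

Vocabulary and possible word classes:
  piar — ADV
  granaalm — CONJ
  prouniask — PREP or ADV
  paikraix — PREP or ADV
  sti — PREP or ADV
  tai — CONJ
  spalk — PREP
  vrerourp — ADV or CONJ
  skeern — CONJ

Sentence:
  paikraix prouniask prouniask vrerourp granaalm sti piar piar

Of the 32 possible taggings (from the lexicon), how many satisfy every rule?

7

Candidates per position — 1:paikraix {PREP,ADV}; 2:prouniask {PREP,ADV}; 3:prouniask {PREP,ADV}; 4:vrerourp {ADV,CONJ}; 5:granaalm {CONJ}; 6:sti {PREP,ADV}; 7:piar {ADV}; 8:piar {ADV}.
There are 32 candidate sequences in total.
Checking each against the rules leaves 7 sequences.
Count = 7.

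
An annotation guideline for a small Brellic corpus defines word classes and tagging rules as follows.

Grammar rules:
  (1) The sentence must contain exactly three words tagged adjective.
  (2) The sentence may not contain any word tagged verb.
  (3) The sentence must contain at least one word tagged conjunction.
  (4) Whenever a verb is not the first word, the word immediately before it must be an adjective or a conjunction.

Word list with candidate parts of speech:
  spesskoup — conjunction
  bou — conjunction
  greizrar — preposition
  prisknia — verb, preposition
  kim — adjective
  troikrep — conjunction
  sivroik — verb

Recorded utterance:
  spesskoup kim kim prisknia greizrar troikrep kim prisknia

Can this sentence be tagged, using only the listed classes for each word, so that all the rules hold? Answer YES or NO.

Candidates per position — 1:spesskoup {conjunction}; 2:kim {adjective}; 3:kim {adjective}; 4:prisknia {verb,preposition}; 5:greizrar {preposition}; 6:troikrep {conjunction}; 7:kim {adjective}; 8:prisknia {verb,preposition}.
One satisfying assignment: conjunction adjective adjective preposition preposition conjunction adjective preposition.
Verifying each rule — rule 1 ✓; rule 2 ✓; rule 3 ✓; rule 4 ✓.

YES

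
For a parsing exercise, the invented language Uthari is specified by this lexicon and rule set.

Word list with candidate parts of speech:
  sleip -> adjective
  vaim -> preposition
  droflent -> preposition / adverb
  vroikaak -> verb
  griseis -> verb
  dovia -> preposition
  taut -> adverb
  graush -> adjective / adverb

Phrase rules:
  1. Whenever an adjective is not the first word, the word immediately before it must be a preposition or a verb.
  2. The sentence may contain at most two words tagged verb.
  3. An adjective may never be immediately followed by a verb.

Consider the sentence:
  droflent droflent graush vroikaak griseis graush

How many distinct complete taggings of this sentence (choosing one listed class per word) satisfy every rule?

Candidates per position — 1:droflent {preposition,adverb}; 2:droflent {preposition,adverb}; 3:graush {adjective,adverb}; 4:vroikaak {verb}; 5:griseis {verb}; 6:graush {adjective,adverb}.
There are 16 candidate sequences in total.
Checking each against the rules leaves 8 sequences.
Count = 8.

8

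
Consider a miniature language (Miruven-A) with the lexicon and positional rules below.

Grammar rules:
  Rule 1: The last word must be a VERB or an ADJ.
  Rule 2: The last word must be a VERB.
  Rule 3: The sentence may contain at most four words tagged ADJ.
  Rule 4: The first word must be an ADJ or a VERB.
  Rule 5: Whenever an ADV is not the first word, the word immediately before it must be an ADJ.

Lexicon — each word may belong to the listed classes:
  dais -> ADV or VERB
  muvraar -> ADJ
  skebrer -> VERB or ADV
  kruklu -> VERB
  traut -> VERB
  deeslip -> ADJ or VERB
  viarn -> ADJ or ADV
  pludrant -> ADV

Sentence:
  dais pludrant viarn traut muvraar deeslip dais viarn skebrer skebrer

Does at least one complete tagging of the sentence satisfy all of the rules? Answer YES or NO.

Candidates per position — 1:dais {ADV,VERB}; 2:pludrant {ADV}; 3:viarn {ADJ,ADV}; 4:traut {VERB}; 5:muvraar {ADJ}; 6:deeslip {ADJ,VERB}; 7:dais {ADV,VERB}; 8:viarn {ADJ,ADV}; 9:skebrer {VERB,ADV}; 10:skebrer {VERB,ADV}.
Rule 5 cannot be satisfied by any choice of tags from the lexicon.
So there is no consistent tagging.

NO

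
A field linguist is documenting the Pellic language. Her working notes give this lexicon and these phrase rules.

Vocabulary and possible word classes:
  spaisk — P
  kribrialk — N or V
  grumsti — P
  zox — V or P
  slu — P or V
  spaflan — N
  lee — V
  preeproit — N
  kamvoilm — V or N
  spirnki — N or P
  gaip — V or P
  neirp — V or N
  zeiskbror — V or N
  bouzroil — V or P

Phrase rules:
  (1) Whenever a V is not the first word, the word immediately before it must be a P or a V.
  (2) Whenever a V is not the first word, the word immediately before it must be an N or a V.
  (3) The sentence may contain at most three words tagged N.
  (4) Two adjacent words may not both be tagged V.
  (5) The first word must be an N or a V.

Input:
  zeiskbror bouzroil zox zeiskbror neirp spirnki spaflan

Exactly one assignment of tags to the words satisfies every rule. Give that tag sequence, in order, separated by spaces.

V P P N N P N

Candidates per position — 1:zeiskbror {V,N}; 2:bouzroil {V,P}; 3:zox {V,P}; 4:zeiskbror {V,N}; 5:neirp {V,N}; 6:spirnki {N,P}; 7:spaflan {N}.
The remaining ambiguous positions (1, 2, 3, 4, 5, 6) are resolved jointly — only one combination satisfies every rule.
That leaves exactly one tagging: V P P N N P N.
Checking: rule 1 ✓; rule 2 ✓; rule 3 ✓; rule 4 ✓; rule 5 ✓.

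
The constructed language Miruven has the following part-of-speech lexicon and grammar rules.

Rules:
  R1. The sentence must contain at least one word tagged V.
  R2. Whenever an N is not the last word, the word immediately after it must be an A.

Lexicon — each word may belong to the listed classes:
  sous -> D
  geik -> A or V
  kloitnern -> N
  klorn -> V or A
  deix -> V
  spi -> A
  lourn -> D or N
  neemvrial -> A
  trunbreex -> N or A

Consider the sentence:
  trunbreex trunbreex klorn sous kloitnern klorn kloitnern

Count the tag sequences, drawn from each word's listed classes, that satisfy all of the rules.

2

Candidates per position — 1:trunbreex {N,A}; 2:trunbreex {N,A}; 3:klorn {V,A}; 4:sous {D}; 5:kloitnern {N}; 6:klorn {V,A}; 7:kloitnern {N}.
There are 16 candidate sequences in total.
The sequences that satisfy every rule: N A V D N A N; A A V D N A N.
Count = 2.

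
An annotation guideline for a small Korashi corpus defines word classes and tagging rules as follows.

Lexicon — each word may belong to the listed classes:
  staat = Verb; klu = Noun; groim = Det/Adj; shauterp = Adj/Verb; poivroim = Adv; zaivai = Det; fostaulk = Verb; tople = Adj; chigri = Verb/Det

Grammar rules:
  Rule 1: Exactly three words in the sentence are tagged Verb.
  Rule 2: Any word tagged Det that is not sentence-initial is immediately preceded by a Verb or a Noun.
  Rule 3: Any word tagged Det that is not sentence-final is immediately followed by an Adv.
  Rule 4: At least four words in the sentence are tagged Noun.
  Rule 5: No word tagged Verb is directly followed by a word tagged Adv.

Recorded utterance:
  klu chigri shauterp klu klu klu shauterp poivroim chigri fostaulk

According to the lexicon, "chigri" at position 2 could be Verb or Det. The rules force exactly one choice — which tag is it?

Candidates per position — 1:klu {Noun}; 2:chigri {Verb,Det}; 3:shauterp {Adj,Verb}; 4:klu {Noun}; 5:klu {Noun}; 6:klu {Noun}; 7:shauterp {Adj,Verb}; 8:poivroim {Adv}; 9:chigri {Verb,Det}; 10:fostaulk {Verb}.
If word 2 were Det, no tagging could satisfy rule 3; so word 2 is Verb.
If word 7 were Verb, no tagging could satisfy rule 5; so word 7 is Adj.
If word 9 were Det, no tagging could satisfy rule 2; so word 9 is Verb.
If word 3 were Verb, no tagging could satisfy rule 1; so word 3 is Adj.
So the tagging must be: Noun Verb Adj Noun Noun Noun Adj Adv Verb Verb.
Check: rule 1 holds; rule 2 holds; rule 3 holds; rule 4 holds; rule 5 holds.

Verb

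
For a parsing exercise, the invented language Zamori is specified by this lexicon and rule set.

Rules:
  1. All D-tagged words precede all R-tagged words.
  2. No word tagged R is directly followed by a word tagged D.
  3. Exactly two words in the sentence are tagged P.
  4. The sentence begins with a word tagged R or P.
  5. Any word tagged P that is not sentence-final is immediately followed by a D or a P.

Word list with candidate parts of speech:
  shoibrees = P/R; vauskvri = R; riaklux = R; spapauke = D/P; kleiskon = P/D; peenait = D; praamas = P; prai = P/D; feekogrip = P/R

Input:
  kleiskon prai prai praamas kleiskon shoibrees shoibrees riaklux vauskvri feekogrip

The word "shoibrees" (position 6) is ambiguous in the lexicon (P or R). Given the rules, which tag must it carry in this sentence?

Candidates per position — 1:kleiskon {P,D}; 2:prai {P,D}; 3:prai {P,D}; 4:praamas {P}; 5:kleiskon {P,D}; 6:shoibrees {P,R}; 7:shoibrees {P,R}; 8:riaklux {R}; 9:vauskvri {R}; 10:feekogrip {P,R}.
Position 1: D is ruled out by rule 4; that leaves P.
Position 2: P is ruled out by rule 3; that leaves D.
Position 3: P is ruled out by rule 3; that leaves D.
Position 5: P is ruled out by rule 3; that leaves D.
Position 6: P is ruled out by rule 3; that leaves R.
Position 7: P is ruled out by rule 3; that leaves R.
Position 10: P is ruled out by rule 3; that leaves R.
The unique satisfying tagging is: P D D P D R R R R R.
Check: rule 1 ok; rule 2 ok; rule 3 ok; rule 4 ok; rule 5 ok.

R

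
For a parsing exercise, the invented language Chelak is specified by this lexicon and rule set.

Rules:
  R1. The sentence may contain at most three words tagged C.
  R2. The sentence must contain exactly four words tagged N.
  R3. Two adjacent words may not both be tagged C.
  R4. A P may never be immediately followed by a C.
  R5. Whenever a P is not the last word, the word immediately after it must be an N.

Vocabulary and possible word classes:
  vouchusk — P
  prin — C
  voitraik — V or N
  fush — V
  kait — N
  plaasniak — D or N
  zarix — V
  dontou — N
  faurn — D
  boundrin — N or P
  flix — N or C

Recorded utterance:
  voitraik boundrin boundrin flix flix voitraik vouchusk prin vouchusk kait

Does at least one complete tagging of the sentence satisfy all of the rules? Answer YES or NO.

NO

Candidates per position — 1:voitraik {V,N}; 2:boundrin {N,P}; 3:boundrin {N,P}; 4:flix {N,C}; 5:flix {N,C}; 6:voitraik {V,N}; 7:vouchusk {P}; 8:prin {C}; 9:vouchusk {P}; 10:kait {N}.
Rule 4 cannot be satisfied by any choice of tags from the lexicon.
So there is no consistent tagging.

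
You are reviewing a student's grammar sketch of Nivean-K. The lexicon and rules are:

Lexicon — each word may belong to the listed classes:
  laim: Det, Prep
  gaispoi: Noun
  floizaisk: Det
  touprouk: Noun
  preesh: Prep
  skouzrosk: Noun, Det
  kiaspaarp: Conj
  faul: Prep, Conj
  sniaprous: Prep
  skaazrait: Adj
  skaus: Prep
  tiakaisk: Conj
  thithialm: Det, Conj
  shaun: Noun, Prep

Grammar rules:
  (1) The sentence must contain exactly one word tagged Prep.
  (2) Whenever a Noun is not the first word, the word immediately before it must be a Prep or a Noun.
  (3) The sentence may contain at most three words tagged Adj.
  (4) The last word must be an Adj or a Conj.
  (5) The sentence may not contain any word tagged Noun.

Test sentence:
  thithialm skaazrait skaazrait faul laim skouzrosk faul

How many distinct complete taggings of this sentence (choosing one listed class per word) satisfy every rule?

Candidates per position — 1:thithialm {Det,Conj}; 2:skaazrait {Adj}; 3:skaazrait {Adj}; 4:faul {Prep,Conj}; 5:laim {Det,Prep}; 6:skouzrosk {Noun,Det}; 7:faul {Prep,Conj}.
There are 32 candidate sequences in total.
The sequences that satisfy every rule: Det Adj Adj Prep Det Det Conj; Det Adj Adj Conj Prep Det Conj; Conj Adj Adj Prep Det Det Conj; Conj Adj Adj Conj Prep Det Conj.
Count = 4.

4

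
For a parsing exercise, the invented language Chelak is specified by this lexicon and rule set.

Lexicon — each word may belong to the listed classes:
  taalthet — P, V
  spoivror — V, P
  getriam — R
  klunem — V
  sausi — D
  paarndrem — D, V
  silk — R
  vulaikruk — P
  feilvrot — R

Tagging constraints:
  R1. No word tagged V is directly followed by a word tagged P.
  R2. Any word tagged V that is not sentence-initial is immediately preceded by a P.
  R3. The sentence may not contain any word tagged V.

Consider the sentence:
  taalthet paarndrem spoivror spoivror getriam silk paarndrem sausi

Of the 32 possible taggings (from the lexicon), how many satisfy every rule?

Candidates per position — 1:taalthet {P,V}; 2:paarndrem {D,V}; 3:spoivror {V,P}; 4:spoivror {V,P}; 5:getriam {R}; 6:silk {R}; 7:paarndrem {D,V}; 8:sausi {D}.
There are 32 candidate sequences in total.
The sequences that satisfy every rule: P D P P R R D D.
Count = 1.

1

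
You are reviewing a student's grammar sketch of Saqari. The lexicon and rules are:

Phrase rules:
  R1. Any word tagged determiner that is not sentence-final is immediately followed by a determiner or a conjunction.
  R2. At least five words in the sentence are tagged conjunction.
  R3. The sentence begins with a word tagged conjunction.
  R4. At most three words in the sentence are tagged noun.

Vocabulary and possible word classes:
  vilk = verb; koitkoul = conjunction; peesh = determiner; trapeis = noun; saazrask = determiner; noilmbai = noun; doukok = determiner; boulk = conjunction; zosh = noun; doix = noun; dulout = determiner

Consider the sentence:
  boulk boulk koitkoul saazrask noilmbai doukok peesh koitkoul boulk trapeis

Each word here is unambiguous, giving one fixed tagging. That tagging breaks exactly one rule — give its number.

1

Fixed tagging: conjunction conjunction conjunction determiner noun determiner determiner conjunction conjunction noun.
Applying the rules: R1 fail, R2 pass, R3 pass, R4 pass.
Only rule 1 fails.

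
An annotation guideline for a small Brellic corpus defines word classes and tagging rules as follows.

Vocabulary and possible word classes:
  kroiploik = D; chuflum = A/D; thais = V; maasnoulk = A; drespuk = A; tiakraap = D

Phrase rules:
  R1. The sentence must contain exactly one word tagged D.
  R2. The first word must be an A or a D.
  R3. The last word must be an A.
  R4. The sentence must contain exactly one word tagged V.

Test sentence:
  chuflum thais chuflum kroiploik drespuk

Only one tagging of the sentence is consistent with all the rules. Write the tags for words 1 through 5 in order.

Candidates per position — 1:chuflum {A,D}; 2:thais {V}; 3:chuflum {A,D}; 4:kroiploik {D}; 5:drespuk {A}.
If word 1 were D, no tagging could satisfy rule 1; so word 1 is A.
If word 3 were D, no tagging could satisfy rule 1; so word 3 is A.
The only consistent sequence is: A V A D A.
Checking: rule 1 satisfied; rule 2 satisfied; rule 3 satisfied; rule 4 satisfied.

A V A D A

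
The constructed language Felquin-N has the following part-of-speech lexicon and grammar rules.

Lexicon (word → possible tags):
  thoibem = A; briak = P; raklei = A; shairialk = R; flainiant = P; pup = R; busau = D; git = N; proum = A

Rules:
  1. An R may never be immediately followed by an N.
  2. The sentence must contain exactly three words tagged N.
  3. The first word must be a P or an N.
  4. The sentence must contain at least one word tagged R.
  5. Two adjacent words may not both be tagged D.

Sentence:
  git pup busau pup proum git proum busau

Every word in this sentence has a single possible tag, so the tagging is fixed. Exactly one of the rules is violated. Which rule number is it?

Fixed tagging: N R D R A N A D.
Checking each rule: R1 ok, R2 fails, R3 ok, R4 ok, R5 ok.
Only rule 2 fails.

2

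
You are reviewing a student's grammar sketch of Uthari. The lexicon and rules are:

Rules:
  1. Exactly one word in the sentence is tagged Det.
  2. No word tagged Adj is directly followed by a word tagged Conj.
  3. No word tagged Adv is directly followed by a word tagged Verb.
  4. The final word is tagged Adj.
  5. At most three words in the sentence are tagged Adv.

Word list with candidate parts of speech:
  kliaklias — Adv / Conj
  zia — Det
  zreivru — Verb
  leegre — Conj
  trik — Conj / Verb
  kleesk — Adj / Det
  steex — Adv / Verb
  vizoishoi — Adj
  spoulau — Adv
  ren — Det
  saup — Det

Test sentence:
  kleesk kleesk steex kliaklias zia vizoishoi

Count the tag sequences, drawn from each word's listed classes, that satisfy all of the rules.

4

Candidates per position — 1:kleesk {Adj,Det}; 2:kleesk {Adj,Det}; 3:steex {Adv,Verb}; 4:kliaklias {Adv,Conj}; 5:zia {Det}; 6:vizoishoi {Adj}.
There are 16 candidate sequences in total.
The sequences that satisfy every rule: Adj Adj Adv Adv Det Adj; Adj Adj Adv Conj Det Adj; Adj Adj Verb Adv Det Adj; Adj Adj Verb Conj Det Adj.
Count = 4.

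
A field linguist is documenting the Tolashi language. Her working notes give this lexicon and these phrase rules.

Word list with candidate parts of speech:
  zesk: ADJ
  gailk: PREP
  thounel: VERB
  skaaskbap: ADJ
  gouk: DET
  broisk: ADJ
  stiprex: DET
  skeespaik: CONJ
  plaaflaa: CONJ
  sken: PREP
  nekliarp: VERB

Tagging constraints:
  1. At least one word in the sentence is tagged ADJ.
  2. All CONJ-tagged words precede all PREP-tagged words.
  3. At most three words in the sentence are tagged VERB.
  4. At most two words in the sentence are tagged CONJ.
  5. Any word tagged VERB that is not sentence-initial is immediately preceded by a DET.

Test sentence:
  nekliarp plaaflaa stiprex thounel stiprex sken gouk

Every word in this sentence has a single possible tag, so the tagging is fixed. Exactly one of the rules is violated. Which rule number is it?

1

Fixed tagging: VERB CONJ DET VERB DET PREP DET.
Applying the rules: R1 fail, R2 pass, R3 pass, R4 pass, R5 pass.
Only rule 1 fails.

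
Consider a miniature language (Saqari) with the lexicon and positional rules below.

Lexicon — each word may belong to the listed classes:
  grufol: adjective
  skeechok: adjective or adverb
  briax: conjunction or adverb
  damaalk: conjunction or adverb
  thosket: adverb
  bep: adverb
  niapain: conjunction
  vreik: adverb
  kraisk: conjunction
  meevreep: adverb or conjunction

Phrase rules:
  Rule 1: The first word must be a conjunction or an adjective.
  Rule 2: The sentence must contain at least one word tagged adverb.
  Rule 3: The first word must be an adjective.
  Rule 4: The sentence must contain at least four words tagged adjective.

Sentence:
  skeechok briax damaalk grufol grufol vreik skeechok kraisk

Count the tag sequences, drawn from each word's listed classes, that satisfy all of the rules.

Candidates per position — 1:skeechok {adjective,adverb}; 2:briax {conjunction,adverb}; 3:damaalk {conjunction,adverb}; 4:grufol {adjective}; 5:grufol {adjective}; 6:vreik {adverb}; 7:skeechok {adjective,adverb}; 8:kraisk {conjunction}.
There are 16 candidate sequences in total.
The sequences that satisfy every rule: adjective conjunction conjunction adjective adjective adverb adjective conjunction; adjective conjunction adverb adjective adjective adverb adjective conjunction; adjective adverb conjunction adjective adjective adverb adjective conjunction; adjective adverb adverb adjective adjective adverb adjective conjunction.
Count = 4.

4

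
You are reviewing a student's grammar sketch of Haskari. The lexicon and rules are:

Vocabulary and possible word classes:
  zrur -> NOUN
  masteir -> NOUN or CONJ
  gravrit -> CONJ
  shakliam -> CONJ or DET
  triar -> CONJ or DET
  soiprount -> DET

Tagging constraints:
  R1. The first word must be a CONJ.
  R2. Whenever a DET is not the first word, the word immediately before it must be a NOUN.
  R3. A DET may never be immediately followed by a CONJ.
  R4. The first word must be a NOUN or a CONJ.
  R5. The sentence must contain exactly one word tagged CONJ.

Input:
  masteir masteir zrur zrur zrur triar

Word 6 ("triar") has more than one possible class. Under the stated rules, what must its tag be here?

DET

Candidates per position — 1:masteir {NOUN,CONJ}; 2:masteir {NOUN,CONJ}; 3:zrur {NOUN}; 4:zrur {NOUN}; 5:zrur {NOUN}; 6:triar {CONJ,DET}.
Position 1: NOUN is ruled out by rule 1; that leaves CONJ.
Position 2: CONJ is ruled out by rule 5; that leaves NOUN.
Position 6: CONJ is ruled out by rule 5; that leaves DET.
So the tagging must be: CONJ NOUN NOUN NOUN NOUN DET.
Rule-by-rule: rule 1 holds; rule 2 holds; rule 3 holds; rule 4 holds; rule 5 holds.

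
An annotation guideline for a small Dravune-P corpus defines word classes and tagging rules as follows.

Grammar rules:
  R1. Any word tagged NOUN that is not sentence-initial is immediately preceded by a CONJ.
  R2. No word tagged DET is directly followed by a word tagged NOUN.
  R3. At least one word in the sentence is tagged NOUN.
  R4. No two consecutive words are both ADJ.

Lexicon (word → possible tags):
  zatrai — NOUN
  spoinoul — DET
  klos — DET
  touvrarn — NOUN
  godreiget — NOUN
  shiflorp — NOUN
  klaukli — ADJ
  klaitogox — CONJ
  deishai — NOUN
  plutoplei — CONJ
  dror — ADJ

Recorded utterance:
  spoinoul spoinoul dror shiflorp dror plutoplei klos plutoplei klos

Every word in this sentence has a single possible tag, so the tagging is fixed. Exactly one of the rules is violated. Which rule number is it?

1

Fixed tagging: DET DET ADJ NOUN ADJ CONJ DET CONJ DET.
Applying the rules: R1 fails, R2 ok, R3 ok, R4 ok.
Only rule 1 fails.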